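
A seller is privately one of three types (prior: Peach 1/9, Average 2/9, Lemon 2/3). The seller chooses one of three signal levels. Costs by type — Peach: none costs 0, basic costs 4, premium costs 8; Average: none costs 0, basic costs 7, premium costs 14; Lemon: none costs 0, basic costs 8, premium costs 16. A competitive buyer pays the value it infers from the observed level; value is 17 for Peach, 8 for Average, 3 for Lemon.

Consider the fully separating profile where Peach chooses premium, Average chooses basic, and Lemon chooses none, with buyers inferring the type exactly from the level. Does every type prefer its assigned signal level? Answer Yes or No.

Separating prices: premium → 17, basic → 8, none → 3.
Peach (assigned premium): none: 3 − 0 = 3; basic: 8 − 4 = 4; premium: 17 − 8 = 9. Peach stays.
Average (assigned basic): none: 3 − 0 = 3; basic: 8 − 7 = 1; premium: 17 − 14 = 3. Average prefers none.
Lemon (assigned none): none: 3 − 0 = 3; basic: 8 − 8 = 0; premium: 17 − 16 = 1. Lemon stays.
At least one type deviates; the separating profile fails.

No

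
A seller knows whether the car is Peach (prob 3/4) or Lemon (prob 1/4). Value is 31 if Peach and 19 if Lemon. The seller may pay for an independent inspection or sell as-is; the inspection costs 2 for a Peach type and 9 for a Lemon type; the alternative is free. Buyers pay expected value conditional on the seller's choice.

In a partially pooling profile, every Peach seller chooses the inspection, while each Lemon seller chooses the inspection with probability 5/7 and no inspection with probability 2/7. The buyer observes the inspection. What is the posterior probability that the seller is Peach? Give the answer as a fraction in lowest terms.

21/26

P(the inspection) = (3/4)·1 + (1/4)·(5/7) = 13/14.
By Bayes' rule, P(Peach | the inspection) = (3/4) / (13/14) = 21/26.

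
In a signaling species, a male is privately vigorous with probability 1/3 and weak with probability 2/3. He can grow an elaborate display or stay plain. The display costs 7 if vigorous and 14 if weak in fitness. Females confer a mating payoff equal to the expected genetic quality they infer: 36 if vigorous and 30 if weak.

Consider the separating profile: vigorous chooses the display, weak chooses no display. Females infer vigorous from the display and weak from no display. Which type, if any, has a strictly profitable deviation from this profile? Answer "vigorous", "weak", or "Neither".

vigorous

The display pays 36; no display pays 30.
vigorous: assigned the display, nets 36 − 7 = 29; deviating to no display nets 30.
weak: assigned no display, nets 30; deviating to the display nets 36 − 14 = 22.
The vigorous type gains 1 by deviating.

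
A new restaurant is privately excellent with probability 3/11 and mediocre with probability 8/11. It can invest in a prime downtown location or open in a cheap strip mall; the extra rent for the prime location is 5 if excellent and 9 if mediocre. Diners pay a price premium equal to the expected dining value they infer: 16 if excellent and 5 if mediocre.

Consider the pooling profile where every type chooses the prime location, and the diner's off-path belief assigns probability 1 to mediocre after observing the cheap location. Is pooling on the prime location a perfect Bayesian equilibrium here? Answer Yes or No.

On path, the diner holds the prior and pays 3/11·16 + 8/11·5 = 8. Off path (the cheap location), believing mediocre, it pays 5.
excellent: the prime location nets 8 − 5 = 3; the cheap location nets 5. excellent would deviate.
mediocre: the prime location nets 8 − 9 = -1; the cheap location nets 5. mediocre would deviate.
A type deviates, so pooling fails.

No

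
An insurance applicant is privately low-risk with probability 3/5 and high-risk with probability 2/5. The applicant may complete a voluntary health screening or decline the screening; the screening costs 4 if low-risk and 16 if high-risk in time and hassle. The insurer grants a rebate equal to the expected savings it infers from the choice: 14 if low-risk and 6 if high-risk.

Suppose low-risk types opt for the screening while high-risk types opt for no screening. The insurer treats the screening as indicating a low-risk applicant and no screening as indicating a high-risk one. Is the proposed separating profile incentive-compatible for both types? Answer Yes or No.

Under these beliefs, the screening earns rebate 14 and no screening earns rebate 6.
low-risk: the screening nets 14 − 4 = 10; no screening nets 6. low-risk prefers the screening.
high-risk: the screening nets 14 − 16 = -2; no screening nets 6. high-risk prefers no screening.
Neither type deviates, so the separating profile is an equilibrium.

Yes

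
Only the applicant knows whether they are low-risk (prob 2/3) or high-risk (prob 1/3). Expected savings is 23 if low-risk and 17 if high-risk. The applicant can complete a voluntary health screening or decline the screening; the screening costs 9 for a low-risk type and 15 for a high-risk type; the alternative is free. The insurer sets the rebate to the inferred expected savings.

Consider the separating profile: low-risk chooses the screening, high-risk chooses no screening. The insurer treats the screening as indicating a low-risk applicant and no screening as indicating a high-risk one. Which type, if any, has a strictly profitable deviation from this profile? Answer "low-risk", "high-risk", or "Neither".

low-risk

The screening pays 23; no screening pays 17.
low-risk: assigned the screening, nets 23 − 9 = 14; deviating to no screening nets 17.
high-risk: assigned no screening, nets 17; deviating to the screening nets 23 − 15 = 8.
The low-risk type gains 3 by deviating.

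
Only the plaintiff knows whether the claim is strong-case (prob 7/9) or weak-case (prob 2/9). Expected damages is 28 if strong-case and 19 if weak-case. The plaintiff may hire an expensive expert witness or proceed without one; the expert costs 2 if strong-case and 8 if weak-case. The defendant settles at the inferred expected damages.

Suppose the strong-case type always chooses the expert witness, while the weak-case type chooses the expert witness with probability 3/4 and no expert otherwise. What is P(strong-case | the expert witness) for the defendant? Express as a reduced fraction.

14/17

P(the expert witness) = (7/9)·1 + (2/9)·(3/4) = 17/18.
By Bayes' rule, P(strong-case | the expert witness) = (7/9) / (17/18) = 14/17.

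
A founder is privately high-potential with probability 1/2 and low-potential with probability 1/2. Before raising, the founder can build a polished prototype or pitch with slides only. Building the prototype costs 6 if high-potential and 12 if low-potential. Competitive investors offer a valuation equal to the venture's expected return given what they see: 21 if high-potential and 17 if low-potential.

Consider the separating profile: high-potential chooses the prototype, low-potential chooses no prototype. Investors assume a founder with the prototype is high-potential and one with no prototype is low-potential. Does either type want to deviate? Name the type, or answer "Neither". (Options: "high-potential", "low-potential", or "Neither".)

The prototype pays 21; no prototype pays 17.
high-potential: assigned the prototype, nets 21 − 6 = 15; deviating to no prototype nets 17.
low-potential: assigned no prototype, nets 17; deviating to the prototype nets 21 − 12 = 9.
The high-potential type gains 2 by deviating.

high-potential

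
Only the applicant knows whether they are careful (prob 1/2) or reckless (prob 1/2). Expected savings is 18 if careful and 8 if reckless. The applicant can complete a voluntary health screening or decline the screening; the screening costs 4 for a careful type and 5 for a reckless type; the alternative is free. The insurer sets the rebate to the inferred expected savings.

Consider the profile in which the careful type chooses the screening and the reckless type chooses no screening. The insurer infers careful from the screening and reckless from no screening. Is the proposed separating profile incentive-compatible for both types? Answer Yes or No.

No

Under these beliefs, the screening earns rebate 18 and no screening earns rebate 8.
careful: the screening nets 18 − 4 = 14; no screening nets 8. careful prefers the screening.
reckless: the screening nets 18 − 5 = 13; no screening nets 8. reckless would deviate to the screening.
reckless has a profitable deviation, so the profile is not an equilibrium.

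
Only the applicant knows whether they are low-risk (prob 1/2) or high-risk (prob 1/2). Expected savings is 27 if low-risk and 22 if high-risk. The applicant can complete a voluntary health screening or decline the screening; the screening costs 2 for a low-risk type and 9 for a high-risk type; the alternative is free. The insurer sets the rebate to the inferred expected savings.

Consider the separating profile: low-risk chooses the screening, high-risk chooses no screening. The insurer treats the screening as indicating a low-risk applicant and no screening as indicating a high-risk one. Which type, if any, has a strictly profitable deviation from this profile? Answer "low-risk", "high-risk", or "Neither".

Neither

The screening pays 27; no screening pays 22.
low-risk: assigned the screening, nets 27 − 2 = 25; deviating to no screening nets 22.
high-risk: assigned no screening, nets 22; deviating to the screening nets 27 − 9 = 18.
Both types strictly prefer their assigned action; no profitable deviation.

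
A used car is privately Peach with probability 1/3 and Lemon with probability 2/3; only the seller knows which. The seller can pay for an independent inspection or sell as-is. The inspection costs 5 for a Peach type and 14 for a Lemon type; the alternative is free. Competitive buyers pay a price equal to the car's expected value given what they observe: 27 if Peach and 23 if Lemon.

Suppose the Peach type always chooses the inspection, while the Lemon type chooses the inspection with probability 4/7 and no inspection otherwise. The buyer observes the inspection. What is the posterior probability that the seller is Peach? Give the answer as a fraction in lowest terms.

P(the inspection) = (1/3)·1 + (2/3)·(4/7) = 5/7.
By Bayes' rule, P(Peach | the inspection) = (1/3) / (5/7) = 7/15.

7/15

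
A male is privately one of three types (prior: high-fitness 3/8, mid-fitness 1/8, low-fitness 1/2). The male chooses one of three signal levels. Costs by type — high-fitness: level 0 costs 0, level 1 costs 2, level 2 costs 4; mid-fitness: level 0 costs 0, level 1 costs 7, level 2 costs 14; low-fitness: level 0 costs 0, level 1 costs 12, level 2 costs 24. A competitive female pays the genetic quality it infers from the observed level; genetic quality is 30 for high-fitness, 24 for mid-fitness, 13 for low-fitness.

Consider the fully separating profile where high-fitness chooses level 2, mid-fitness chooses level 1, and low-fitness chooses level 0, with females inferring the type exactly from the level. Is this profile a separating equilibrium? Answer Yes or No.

Separating mating payoffs: level 2 → 30, level 1 → 24, level 0 → 13.
high-fitness (assigned level 2): level 0: 13 − 0 = 13; level 1: 24 − 2 = 22; level 2: 30 − 4 = 26. high-fitness stays.
mid-fitness (assigned level 1): level 0: 13 − 0 = 13; level 1: 24 − 7 = 17; level 2: 30 − 14 = 16. mid-fitness stays.
low-fitness (assigned level 0): level 0: 13 − 0 = 13; level 1: 24 − 12 = 12; level 2: 30 − 24 = 6. low-fitness stays.
Every type prefers its assigned level; separation holds.

Yes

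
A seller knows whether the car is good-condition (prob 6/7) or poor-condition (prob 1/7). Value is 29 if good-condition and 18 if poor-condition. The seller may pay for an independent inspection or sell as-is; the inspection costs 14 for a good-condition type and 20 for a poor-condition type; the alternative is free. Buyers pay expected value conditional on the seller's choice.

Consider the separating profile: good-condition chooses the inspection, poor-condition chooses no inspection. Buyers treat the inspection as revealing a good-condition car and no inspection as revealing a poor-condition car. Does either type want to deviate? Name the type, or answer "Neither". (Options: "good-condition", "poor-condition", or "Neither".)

good-condition

The inspection pays 29; no inspection pays 18.
good-condition: assigned the inspection, nets 29 − 14 = 15; deviating to no inspection nets 18.
poor-condition: assigned no inspection, nets 18; deviating to the inspection nets 29 − 20 = 9.
The good-condition type gains 3 by deviating.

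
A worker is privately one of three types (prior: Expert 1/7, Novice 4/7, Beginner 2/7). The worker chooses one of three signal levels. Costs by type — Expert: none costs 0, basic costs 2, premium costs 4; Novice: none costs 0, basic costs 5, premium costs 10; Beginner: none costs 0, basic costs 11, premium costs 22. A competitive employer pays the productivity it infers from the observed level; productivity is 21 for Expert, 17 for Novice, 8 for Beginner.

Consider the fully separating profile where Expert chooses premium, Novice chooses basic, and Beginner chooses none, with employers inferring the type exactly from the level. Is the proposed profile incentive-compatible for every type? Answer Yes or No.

Yes

Separating wages: premium → 21, basic → 17, none → 8.
Expert (assigned premium): none: 8 − 0 = 8; basic: 17 − 2 = 15; premium: 21 − 4 = 17. Expert stays.
Novice (assigned basic): none: 8 − 0 = 8; basic: 17 − 5 = 12; premium: 21 − 10 = 11. Novice stays.
Beginner (assigned none): none: 8 − 0 = 8; basic: 17 − 11 = 6; premium: 21 − 22 = -1. Beginner stays.
Every type prefers its assigned level; separation holds.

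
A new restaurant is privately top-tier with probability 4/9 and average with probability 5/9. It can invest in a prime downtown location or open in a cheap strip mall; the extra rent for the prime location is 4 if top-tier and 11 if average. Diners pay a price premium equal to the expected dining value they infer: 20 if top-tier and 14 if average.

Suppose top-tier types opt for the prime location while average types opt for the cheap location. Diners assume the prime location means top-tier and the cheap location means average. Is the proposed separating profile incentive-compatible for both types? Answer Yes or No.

Under these beliefs, the prime location earns price premium 20 and the cheap location earns price premium 14.
top-tier: the prime location nets 20 − 4 = 16; the cheap location nets 14. top-tier prefers the prime location.
average: the prime location nets 20 − 11 = 9; the cheap location nets 14. average prefers the cheap location.
Neither type deviates, so the separating profile is an equilibrium.

Yes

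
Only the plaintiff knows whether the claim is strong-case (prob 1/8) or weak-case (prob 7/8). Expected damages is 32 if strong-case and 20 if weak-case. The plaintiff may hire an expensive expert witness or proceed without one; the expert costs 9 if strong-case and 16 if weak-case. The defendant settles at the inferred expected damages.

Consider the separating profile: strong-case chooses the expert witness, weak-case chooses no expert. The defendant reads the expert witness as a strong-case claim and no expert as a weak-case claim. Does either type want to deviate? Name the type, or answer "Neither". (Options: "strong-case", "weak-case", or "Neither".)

Neither

The expert witness pays 32; no expert pays 20.
strong-case: assigned the expert witness, nets 32 − 9 = 23; deviating to no expert nets 20.
weak-case: assigned no expert, nets 20; deviating to the expert witness nets 32 − 16 = 16.
Both types strictly prefer their assigned action; no profitable deviation.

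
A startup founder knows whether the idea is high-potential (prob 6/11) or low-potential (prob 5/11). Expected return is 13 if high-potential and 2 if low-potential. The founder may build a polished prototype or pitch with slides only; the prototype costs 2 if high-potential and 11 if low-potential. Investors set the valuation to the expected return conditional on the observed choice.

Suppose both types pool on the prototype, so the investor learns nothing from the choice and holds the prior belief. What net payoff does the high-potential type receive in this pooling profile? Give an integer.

6

Pooled valuation = 6/11·13 + 5/11·2 = 8.
high-potential pays cost 2 for the prototype, so net payoff = 8 − 2 = 6.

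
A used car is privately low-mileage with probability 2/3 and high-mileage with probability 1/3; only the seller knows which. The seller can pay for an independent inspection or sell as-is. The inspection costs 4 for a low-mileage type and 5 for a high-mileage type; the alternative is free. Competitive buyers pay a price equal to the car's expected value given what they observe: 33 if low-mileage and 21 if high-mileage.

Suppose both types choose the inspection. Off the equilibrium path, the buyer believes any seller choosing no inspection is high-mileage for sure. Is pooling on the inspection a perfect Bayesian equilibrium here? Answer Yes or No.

Yes

On path, the buyer holds the prior and pays 2/3·33 + 1/3·21 = 29. Off path (no inspection), believing high-mileage, it pays 21.
low-mileage: the inspection nets 29 − 4 = 25; no inspection nets 21. low-mileage stays.
high-mileage: the inspection nets 29 − 5 = 24; no inspection nets 21. high-mileage stays.
No type deviates, so pooling is sustained.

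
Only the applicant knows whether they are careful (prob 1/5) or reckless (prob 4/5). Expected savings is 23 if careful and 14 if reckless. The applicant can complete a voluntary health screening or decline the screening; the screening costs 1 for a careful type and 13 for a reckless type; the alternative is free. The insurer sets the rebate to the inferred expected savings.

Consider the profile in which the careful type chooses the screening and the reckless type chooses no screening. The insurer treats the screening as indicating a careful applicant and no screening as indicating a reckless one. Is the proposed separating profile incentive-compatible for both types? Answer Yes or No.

Under these beliefs, the screening earns rebate 23 and no screening earns rebate 14.
careful: the screening nets 23 − 1 = 22; no screening nets 14. careful prefers the screening.
reckless: the screening nets 23 − 13 = 10; no screening nets 14. reckless prefers no screening.
Neither type deviates, so the separating profile is an equilibrium.

Yes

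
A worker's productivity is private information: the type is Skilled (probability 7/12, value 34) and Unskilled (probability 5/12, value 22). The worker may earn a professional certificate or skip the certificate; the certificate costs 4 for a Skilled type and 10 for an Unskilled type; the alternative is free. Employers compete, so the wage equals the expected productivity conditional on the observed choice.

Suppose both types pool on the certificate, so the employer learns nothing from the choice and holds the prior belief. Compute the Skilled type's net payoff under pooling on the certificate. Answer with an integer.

Pooled wage = 7/12·34 + 5/12·22 = 29.
Skilled pays cost 4 for the certificate, so net payoff = 29 − 4 = 25.

25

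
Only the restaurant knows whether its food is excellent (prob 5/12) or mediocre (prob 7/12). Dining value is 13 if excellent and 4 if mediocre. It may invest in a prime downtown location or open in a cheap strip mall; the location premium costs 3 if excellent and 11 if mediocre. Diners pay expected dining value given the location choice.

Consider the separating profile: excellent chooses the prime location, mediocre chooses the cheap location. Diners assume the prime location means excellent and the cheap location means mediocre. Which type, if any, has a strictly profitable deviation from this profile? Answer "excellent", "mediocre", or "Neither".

The prime location pays 13; the cheap location pays 4.
excellent: assigned the prime location, nets 13 − 3 = 10; deviating to the cheap location nets 4.
mediocre: assigned the cheap location, nets 4; deviating to the prime location nets 13 − 11 = 2.
Both types strictly prefer their assigned action; no profitable deviation.

Neither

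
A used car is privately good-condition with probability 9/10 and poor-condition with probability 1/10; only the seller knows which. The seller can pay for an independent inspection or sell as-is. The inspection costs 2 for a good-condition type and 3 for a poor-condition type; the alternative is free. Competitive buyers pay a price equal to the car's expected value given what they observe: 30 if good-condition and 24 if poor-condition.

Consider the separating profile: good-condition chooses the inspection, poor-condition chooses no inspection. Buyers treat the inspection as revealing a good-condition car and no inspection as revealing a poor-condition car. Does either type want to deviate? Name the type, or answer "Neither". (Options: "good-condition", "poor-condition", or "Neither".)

poor-condition

The inspection pays 30; no inspection pays 24.
good-condition: assigned the inspection, nets 30 − 2 = 28; deviating to no inspection nets 24.
poor-condition: assigned no inspection, nets 24; deviating to the inspection nets 30 − 3 = 27.
The poor-condition type gains 3 by deviating.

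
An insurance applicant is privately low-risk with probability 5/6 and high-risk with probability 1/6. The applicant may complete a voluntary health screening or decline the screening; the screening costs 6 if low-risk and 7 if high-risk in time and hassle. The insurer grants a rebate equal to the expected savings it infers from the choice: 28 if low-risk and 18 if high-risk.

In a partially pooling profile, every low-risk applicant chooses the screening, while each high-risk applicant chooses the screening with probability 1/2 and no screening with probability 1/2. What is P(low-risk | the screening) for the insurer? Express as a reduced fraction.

P(the screening) = (5/6)·1 + (1/6)·(1/2) = 11/12.
By Bayes' rule, P(low-risk | the screening) = (5/6) / (11/12) = 10/11.

10/11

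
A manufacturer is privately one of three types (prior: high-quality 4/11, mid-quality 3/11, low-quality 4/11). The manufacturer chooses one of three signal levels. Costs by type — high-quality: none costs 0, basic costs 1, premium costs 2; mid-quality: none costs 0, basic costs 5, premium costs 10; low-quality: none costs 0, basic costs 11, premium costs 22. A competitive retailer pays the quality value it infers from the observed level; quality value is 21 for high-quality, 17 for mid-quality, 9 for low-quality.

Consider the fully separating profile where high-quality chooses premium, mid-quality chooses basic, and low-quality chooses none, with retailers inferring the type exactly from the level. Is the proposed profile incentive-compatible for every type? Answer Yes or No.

Separating prices: premium → 21, basic → 17, none → 9.
high-quality (assigned premium): none: 9 − 0 = 9; basic: 17 − 1 = 16; premium: 21 − 2 = 19. high-quality stays.
mid-quality (assigned basic): none: 9 − 0 = 9; basic: 17 − 5 = 12; premium: 21 − 10 = 11. mid-quality stays.
low-quality (assigned none): none: 9 − 0 = 9; basic: 17 − 11 = 6; premium: 21 − 22 = -1. low-quality stays.
Every type prefers its assigned level; separation holds.

Yes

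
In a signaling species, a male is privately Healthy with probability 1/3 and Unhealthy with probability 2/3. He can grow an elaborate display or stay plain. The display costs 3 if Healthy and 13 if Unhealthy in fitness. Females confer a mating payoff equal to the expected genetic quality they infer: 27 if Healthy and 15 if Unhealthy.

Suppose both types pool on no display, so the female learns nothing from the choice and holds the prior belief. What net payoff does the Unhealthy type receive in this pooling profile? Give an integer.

19

Pooled mating payoff = 1/3·27 + 2/3·15 = 19.
Unhealthy pays no cost for no display, so net payoff = 19.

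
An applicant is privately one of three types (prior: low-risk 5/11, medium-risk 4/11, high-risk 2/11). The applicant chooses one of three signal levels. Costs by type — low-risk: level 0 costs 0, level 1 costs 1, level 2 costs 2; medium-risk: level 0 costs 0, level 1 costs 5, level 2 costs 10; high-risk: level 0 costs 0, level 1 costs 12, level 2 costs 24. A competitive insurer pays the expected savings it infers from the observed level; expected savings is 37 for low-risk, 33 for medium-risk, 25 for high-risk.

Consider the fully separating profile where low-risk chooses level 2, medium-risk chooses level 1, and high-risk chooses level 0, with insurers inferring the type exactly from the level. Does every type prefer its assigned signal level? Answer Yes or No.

Separating rebates: level 2 → 37, level 1 → 33, level 0 → 25.
low-risk (assigned level 2): level 0: 25 − 0 = 25; level 1: 33 − 1 = 32; level 2: 37 − 2 = 35. low-risk stays.
medium-risk (assigned level 1): level 0: 25 − 0 = 25; level 1: 33 − 5 = 28; level 2: 37 − 10 = 27. medium-risk stays.
high-risk (assigned level 0): level 0: 25 − 0 = 25; level 1: 33 − 12 = 21; level 2: 37 − 24 = 13. high-risk stays.
Every type prefers its assigned level; separation holds.

Yes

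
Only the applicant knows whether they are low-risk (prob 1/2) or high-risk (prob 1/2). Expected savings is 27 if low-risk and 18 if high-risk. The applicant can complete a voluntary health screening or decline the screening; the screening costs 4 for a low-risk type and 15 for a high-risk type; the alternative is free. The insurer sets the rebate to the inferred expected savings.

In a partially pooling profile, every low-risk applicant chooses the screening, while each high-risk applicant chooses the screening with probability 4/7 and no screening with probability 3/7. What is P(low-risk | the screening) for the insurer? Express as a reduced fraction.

7/11

P(the screening) = (1/2)·1 + (1/2)·(4/7) = 11/14.
By Bayes' rule, P(low-risk | the screening) = (1/2) / (11/14) = 7/11.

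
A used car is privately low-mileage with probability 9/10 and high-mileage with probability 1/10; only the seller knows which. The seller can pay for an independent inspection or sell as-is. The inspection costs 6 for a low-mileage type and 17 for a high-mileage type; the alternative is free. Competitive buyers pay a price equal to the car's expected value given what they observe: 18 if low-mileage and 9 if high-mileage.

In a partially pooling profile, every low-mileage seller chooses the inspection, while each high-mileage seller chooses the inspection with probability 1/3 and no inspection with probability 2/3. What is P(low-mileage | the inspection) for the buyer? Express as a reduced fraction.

27/28

P(the inspection) = (9/10)·1 + (1/10)·(1/3) = 14/15.
By Bayes' rule, P(low-mileage | the inspection) = (9/10) / (14/15) = 27/28.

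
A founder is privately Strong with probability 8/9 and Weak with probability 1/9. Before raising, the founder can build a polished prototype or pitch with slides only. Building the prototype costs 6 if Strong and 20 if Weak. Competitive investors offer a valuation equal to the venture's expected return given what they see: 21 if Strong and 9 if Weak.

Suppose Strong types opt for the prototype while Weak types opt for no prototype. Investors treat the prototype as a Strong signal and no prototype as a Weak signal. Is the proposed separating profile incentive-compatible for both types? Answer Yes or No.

Yes

Under these beliefs, the prototype earns valuation 21 and no prototype earns valuation 9.
Strong: the prototype nets 21 − 6 = 15; no prototype nets 9. Strong prefers the prototype.
Weak: the prototype nets 21 − 20 = 1; no prototype nets 9. Weak prefers no prototype.
Neither type deviates, so the separating profile is an equilibrium.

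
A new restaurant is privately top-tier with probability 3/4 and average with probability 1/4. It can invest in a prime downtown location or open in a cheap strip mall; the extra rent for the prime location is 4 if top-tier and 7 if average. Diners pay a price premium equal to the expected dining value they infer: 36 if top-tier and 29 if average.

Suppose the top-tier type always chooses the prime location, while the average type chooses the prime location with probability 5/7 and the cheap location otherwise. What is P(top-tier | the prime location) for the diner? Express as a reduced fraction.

P(the prime location) = (3/4)·1 + (1/4)·(5/7) = 13/14.
By Bayes' rule, P(top-tier | the prime location) = (3/4) / (13/14) = 21/26.

21/26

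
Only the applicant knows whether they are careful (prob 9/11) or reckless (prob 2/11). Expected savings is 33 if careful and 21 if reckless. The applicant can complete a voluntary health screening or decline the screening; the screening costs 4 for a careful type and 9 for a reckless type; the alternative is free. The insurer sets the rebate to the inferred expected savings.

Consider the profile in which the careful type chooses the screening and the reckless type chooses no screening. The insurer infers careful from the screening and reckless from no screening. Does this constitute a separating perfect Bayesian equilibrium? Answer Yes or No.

No

Under these beliefs, the screening earns rebate 33 and no screening earns rebate 21.
careful: the screening nets 33 − 4 = 29; no screening nets 21. careful prefers the screening.
reckless: the screening nets 33 − 9 = 24; no screening nets 21. reckless would deviate to the screening.
reckless has a profitable deviation, so the profile is not an equilibrium.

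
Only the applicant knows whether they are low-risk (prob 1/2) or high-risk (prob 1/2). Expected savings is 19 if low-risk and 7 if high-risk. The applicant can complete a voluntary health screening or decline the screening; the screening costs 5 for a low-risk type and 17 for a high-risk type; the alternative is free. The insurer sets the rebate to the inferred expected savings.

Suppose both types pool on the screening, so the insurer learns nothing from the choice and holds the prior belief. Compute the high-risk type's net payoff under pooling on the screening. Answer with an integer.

-4

Pooled rebate = 1/2·19 + 1/2·7 = 13.
high-risk pays cost 17 for the screening, so net payoff = 13 − 17 = -4.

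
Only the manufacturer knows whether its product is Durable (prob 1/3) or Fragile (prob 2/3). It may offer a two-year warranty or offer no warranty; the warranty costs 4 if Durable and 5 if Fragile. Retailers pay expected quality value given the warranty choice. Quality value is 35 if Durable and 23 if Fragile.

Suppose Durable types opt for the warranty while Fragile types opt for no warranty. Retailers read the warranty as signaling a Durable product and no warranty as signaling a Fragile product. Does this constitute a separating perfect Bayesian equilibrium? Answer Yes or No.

Under these beliefs, the warranty earns price 35 and no warranty earns price 23.
Durable: the warranty nets 35 − 4 = 31; no warranty nets 23. Durable prefers the warranty.
Fragile: the warranty nets 35 − 5 = 30; no warranty nets 23. Fragile would deviate to the warranty.
Fragile has a profitable deviation, so the profile is not an equilibrium.

No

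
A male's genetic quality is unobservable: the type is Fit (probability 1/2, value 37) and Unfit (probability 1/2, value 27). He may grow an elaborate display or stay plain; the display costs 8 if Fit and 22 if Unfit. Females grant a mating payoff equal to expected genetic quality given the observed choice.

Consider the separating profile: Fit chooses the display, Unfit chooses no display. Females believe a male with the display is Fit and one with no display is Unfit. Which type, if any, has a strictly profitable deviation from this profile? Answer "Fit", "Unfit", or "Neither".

Neither

The display pays 37; no display pays 27.
Fit: assigned the display, nets 37 − 8 = 29; deviating to no display nets 27.
Unfit: assigned no display, nets 27; deviating to the display nets 37 − 22 = 15.
Both types strictly prefer their assigned action; no profitable deviation.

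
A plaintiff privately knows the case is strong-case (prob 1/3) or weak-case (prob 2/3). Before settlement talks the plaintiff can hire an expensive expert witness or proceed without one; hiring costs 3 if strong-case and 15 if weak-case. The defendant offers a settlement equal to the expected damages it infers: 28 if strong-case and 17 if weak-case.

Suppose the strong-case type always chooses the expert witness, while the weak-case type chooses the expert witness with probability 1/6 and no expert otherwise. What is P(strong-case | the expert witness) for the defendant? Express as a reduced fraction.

3/4

P(the expert witness) = (1/3)·1 + (2/3)·(1/6) = 4/9.
By Bayes' rule, P(strong-case | the expert witness) = (1/3) / (4/9) = 3/4.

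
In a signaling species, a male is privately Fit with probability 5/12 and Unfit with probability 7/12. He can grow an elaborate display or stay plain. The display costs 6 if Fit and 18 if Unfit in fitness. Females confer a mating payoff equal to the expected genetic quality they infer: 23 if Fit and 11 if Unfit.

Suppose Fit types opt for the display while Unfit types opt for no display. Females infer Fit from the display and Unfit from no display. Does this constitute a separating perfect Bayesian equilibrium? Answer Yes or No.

Yes

Under these beliefs, the display earns mating payoff 23 and no display earns mating payoff 11.
Fit: the display nets 23 − 6 = 17; no display nets 11. Fit prefers the display.
Unfit: the display nets 23 − 18 = 5; no display nets 11. Unfit prefers no display.
Neither type deviates, so the separating profile is an equilibrium.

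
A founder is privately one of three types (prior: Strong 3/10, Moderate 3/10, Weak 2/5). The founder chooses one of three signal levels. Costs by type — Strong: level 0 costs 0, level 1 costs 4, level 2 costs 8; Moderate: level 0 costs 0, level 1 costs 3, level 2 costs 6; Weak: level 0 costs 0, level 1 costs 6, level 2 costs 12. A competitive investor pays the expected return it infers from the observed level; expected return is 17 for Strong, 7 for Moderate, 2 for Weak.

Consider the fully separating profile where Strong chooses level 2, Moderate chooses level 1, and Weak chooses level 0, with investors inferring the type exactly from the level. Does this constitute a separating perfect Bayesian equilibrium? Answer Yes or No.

No

Separating valuations: level 2 → 17, level 1 → 7, level 0 → 2.
Strong (assigned level 2): level 0: 2 − 0 = 2; level 1: 7 − 4 = 3; level 2: 17 − 8 = 9. Strong stays.
Moderate (assigned level 1): level 0: 2 − 0 = 2; level 1: 7 − 3 = 4; level 2: 17 − 6 = 11. Moderate prefers level 2.
Weak (assigned level 0): level 0: 2 − 0 = 2; level 1: 7 − 6 = 1; level 2: 17 − 12 = 5. Weak prefers level 2.
At least one type deviates; the separating profile fails.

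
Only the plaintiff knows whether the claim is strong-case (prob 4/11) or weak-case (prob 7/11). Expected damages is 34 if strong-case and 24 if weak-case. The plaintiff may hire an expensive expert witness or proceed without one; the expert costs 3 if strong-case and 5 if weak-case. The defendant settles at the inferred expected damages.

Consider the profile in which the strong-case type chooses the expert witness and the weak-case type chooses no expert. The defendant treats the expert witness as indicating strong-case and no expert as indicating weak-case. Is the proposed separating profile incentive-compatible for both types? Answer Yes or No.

No

Under these beliefs, the expert witness earns settlement 34 and no expert earns settlement 24.
strong-case: the expert witness nets 34 − 3 = 31; no expert nets 24. strong-case prefers the expert witness.
weak-case: the expert witness nets 34 − 5 = 29; no expert nets 24. weak-case would deviate to the expert witness.
weak-case has a profitable deviation, so the profile is not an equilibrium.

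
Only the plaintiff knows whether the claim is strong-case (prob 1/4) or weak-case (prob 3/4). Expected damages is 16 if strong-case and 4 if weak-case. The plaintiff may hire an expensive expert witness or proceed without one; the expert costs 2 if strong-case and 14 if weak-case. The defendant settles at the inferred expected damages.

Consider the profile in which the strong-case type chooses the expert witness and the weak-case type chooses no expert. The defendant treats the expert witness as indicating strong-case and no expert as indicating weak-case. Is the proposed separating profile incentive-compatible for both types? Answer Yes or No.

Yes

Under these beliefs, the expert witness earns settlement 16 and no expert earns settlement 4.
strong-case: the expert witness nets 16 − 2 = 14; no expert nets 4. strong-case prefers the expert witness.
weak-case: the expert witness nets 16 − 14 = 2; no expert nets 4. weak-case prefers no expert.
Neither type deviates, so the separating profile is an equilibrium.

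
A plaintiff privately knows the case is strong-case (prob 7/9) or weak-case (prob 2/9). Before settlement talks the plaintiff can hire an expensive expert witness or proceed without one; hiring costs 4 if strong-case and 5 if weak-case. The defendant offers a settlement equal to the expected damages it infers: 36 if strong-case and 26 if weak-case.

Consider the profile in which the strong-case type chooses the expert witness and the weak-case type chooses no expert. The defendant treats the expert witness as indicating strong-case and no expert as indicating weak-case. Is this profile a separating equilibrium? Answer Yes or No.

Under these beliefs, the expert witness earns settlement 36 and no expert earns settlement 26.
strong-case: the expert witness nets 36 − 4 = 32; no expert nets 26. strong-case prefers the expert witness.
weak-case: the expert witness nets 36 − 5 = 31; no expert nets 26. weak-case would deviate to the expert witness.
weak-case has a profitable deviation, so the profile is not an equilibrium.

No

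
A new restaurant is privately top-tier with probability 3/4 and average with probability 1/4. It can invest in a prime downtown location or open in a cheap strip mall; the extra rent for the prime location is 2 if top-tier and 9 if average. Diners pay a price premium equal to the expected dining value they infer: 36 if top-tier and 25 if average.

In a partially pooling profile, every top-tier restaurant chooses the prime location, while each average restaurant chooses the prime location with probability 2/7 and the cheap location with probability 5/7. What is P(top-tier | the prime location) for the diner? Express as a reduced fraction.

21/23

P(the prime location) = (3/4)·1 + (1/4)·(2/7) = 23/28.
By Bayes' rule, P(top-tier | the prime location) = (3/4) / (23/28) = 21/23.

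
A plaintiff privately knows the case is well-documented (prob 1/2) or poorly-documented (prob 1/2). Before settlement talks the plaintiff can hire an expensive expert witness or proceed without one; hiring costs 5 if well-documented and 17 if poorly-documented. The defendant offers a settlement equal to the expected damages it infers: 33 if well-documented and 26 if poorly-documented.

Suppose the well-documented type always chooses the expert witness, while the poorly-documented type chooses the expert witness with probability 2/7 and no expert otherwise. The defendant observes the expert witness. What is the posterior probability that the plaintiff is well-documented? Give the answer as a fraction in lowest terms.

7/9

P(the expert witness) = (1/2)·1 + (1/2)·(2/7) = 9/14.
By Bayes' rule, P(well-documented | the expert witness) = (1/2) / (9/14) = 7/9.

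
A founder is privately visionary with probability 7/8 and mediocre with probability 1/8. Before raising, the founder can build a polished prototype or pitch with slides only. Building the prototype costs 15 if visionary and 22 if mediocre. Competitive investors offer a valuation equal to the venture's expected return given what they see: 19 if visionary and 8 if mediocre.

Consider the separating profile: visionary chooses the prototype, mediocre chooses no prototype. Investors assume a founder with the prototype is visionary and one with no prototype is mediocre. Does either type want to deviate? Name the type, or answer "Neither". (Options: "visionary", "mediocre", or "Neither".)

visionary

The prototype pays 19; no prototype pays 8.
visionary: assigned the prototype, nets 19 − 15 = 4; deviating to no prototype nets 8.
mediocre: assigned no prototype, nets 8; deviating to the prototype nets 19 − 22 = -3.
The visionary type gains 4 by deviating.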